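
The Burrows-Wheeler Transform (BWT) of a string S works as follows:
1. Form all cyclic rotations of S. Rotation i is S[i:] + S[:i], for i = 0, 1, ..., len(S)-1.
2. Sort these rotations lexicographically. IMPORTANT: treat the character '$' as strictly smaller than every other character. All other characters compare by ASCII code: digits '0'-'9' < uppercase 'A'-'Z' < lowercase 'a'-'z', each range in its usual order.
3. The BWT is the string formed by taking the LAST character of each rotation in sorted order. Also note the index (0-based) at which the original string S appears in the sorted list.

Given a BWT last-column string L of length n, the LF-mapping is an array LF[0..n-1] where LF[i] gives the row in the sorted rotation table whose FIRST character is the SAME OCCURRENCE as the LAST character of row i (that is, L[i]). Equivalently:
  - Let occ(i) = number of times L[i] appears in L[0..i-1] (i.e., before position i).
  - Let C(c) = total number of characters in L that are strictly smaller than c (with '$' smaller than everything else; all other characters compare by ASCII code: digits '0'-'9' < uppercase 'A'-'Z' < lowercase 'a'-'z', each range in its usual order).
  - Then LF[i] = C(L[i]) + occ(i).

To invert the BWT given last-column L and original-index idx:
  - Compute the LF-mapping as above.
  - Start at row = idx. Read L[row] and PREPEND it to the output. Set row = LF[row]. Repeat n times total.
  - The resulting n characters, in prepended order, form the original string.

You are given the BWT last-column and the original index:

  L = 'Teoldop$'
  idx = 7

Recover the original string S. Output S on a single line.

LF mapping: 1 3 5 4 2 6 7 0
Walk LF starting at row 7, prepending L[row]:
  step 1: row=7, L[7]='$', prepend. Next row=LF[7]=0
  step 2: row=0, L[0]='T', prepend. Next row=LF[0]=1
  step 3: row=1, L[1]='e', prepend. Next row=LF[1]=3
  step 4: row=3, L[3]='l', prepend. Next row=LF[3]=4
  step 5: row=4, L[4]='d', prepend. Next row=LF[4]=2
  step 6: row=2, L[2]='o', prepend. Next row=LF[2]=5
  step 7: row=5, L[5]='o', prepend. Next row=LF[5]=6
  step 8: row=6, L[6]='p', prepend. Next row=LF[6]=7
Reversed output: poodleT$

Answer: poodleT$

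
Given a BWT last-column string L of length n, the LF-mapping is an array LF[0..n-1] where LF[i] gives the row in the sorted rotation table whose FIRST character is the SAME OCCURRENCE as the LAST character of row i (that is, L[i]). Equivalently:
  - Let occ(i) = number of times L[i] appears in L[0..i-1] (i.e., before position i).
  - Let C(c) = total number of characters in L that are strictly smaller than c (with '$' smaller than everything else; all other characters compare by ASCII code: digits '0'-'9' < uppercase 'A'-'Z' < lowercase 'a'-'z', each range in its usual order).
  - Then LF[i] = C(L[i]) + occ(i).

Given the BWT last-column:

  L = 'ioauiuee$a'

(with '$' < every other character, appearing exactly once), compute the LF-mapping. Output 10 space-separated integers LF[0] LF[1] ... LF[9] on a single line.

Answer: 5 7 1 8 6 9 3 4 0 2

Derivation:
Char counts: '$':1, 'a':2, 'e':2, 'i':2, 'o':1, 'u':2
C (first-col start): C('$')=0, C('a')=1, C('e')=3, C('i')=5, C('o')=7, C('u')=8
L[0]='i': occ=0, LF[0]=C('i')+0=5+0=5
L[1]='o': occ=0, LF[1]=C('o')+0=7+0=7
L[2]='a': occ=0, LF[2]=C('a')+0=1+0=1
L[3]='u': occ=0, LF[3]=C('u')+0=8+0=8
L[4]='i': occ=1, LF[4]=C('i')+1=5+1=6
L[5]='u': occ=1, LF[5]=C('u')+1=8+1=9
L[6]='e': occ=0, LF[6]=C('e')+0=3+0=3
L[7]='e': occ=1, LF[7]=C('e')+1=3+1=4
L[8]='$': occ=0, LF[8]=C('$')+0=0+0=0
L[9]='a': occ=1, LF[9]=C('a')+1=1+1=2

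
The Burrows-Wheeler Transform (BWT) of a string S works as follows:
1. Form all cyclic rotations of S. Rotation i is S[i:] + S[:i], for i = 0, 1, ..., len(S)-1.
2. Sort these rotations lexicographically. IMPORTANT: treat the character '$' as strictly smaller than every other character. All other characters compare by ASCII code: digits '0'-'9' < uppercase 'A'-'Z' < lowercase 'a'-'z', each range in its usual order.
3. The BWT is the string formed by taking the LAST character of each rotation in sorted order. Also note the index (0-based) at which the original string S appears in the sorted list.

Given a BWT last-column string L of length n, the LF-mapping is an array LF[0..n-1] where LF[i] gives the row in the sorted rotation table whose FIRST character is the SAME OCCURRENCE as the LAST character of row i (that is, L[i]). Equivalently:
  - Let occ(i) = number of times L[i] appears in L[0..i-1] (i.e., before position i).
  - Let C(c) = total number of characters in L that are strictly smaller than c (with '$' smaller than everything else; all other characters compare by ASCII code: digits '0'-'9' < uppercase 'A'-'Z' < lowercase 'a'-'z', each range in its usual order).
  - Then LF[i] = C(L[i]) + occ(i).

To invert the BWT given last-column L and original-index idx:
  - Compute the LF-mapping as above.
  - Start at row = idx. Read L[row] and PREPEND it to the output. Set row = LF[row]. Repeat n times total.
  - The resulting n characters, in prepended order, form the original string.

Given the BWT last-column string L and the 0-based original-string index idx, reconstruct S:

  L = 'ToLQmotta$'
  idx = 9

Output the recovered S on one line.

LF mapping: 3 6 1 2 5 7 8 9 4 0
Walk LF starting at row 9, prepending L[row]:
  step 1: row=9, L[9]='$', prepend. Next row=LF[9]=0
  step 2: row=0, L[0]='T', prepend. Next row=LF[0]=3
  step 3: row=3, L[3]='Q', prepend. Next row=LF[3]=2
  step 4: row=2, L[2]='L', prepend. Next row=LF[2]=1
  step 5: row=1, L[1]='o', prepend. Next row=LF[1]=6
  step 6: row=6, L[6]='t', prepend. Next row=LF[6]=8
  step 7: row=8, L[8]='a', prepend. Next row=LF[8]=4
  step 8: row=4, L[4]='m', prepend. Next row=LF[4]=5
  step 9: row=5, L[5]='o', prepend. Next row=LF[5]=7
  step 10: row=7, L[7]='t', prepend. Next row=LF[7]=9
Reversed output: tomatoLQT$

Answer: tomatoLQT$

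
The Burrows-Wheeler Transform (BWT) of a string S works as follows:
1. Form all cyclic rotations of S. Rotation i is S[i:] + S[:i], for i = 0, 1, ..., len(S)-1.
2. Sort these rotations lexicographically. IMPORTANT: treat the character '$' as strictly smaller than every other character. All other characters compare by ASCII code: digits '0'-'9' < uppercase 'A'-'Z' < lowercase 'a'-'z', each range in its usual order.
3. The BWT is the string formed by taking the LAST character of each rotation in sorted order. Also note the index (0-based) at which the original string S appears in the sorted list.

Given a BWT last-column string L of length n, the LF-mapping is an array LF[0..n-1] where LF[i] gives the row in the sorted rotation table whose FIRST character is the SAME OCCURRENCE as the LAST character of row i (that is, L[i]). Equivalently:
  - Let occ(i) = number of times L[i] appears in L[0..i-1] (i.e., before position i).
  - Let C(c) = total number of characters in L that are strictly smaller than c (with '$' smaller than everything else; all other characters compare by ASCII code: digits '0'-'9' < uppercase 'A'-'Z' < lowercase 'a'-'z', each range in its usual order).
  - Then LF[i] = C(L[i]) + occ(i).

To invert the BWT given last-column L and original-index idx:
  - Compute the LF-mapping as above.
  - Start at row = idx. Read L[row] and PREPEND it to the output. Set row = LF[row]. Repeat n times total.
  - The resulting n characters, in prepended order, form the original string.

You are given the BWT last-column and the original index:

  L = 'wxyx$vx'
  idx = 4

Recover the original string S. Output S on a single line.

LF mapping: 2 3 6 4 0 1 5
Walk LF starting at row 4, prepending L[row]:
  step 1: row=4, L[4]='$', prepend. Next row=LF[4]=0
  step 2: row=0, L[0]='w', prepend. Next row=LF[0]=2
  step 3: row=2, L[2]='y', prepend. Next row=LF[2]=6
  step 4: row=6, L[6]='x', prepend. Next row=LF[6]=5
  step 5: row=5, L[5]='v', prepend. Next row=LF[5]=1
  step 6: row=1, L[1]='x', prepend. Next row=LF[1]=3
  step 7: row=3, L[3]='x', prepend. Next row=LF[3]=4
Reversed output: xxvxyw$

Answer: xxvxyw$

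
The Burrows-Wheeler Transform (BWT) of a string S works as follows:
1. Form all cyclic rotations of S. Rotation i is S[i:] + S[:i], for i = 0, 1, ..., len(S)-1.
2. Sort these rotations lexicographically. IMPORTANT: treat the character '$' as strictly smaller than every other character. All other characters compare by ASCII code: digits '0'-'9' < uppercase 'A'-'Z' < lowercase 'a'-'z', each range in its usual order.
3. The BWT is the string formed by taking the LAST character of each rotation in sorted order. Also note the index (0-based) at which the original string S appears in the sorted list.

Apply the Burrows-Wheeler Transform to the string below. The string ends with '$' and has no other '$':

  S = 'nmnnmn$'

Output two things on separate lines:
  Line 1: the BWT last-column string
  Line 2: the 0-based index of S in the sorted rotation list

Answer: nnnmn$m
5

Derivation:
All 7 rotations (rotation i = S[i:]+S[:i]):
  rot[0] = nmnnmn$
  rot[1] = mnnmn$n
  rot[2] = nnmn$nm
  rot[3] = nmn$nmn
  rot[4] = mn$nmnn
  rot[5] = n$nmnnm
  rot[6] = $nmnnmn
Sorted (with $ < everything):
  sorted[0] = $nmnnmn  (last char: 'n')
  sorted[1] = mn$nmnn  (last char: 'n')
  sorted[2] = mnnmn$n  (last char: 'n')
  sorted[3] = n$nmnnm  (last char: 'm')
  sorted[4] = nmn$nmn  (last char: 'n')
  sorted[5] = nmnnmn$  (last char: '$')
  sorted[6] = nnmn$nm  (last char: 'm')
Last column: nnnmn$m
Original string S is at sorted index 5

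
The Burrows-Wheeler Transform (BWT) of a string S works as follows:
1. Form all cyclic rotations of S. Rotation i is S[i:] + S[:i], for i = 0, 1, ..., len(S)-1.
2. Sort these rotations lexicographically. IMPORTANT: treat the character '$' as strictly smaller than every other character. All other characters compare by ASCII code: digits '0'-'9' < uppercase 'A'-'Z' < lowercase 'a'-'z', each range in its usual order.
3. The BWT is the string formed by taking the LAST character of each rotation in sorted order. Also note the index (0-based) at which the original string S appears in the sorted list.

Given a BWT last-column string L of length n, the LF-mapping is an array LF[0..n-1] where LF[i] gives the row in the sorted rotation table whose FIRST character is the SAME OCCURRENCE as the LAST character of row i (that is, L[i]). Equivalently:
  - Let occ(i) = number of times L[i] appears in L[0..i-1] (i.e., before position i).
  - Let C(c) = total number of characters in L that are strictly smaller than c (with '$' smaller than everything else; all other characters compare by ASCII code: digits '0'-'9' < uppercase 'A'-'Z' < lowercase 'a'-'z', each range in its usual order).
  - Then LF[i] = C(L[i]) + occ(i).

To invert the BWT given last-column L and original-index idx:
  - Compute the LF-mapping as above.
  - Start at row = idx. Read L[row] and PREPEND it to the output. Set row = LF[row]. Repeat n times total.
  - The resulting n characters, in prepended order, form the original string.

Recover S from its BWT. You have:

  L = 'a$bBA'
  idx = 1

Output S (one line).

LF mapping: 3 0 4 2 1
Walk LF starting at row 1, prepending L[row]:
  step 1: row=1, L[1]='$', prepend. Next row=LF[1]=0
  step 2: row=0, L[0]='a', prepend. Next row=LF[0]=3
  step 3: row=3, L[3]='B', prepend. Next row=LF[3]=2
  step 4: row=2, L[2]='b', prepend. Next row=LF[2]=4
  step 5: row=4, L[4]='A', prepend. Next row=LF[4]=1
Reversed output: AbBa$

Answer: AbBa$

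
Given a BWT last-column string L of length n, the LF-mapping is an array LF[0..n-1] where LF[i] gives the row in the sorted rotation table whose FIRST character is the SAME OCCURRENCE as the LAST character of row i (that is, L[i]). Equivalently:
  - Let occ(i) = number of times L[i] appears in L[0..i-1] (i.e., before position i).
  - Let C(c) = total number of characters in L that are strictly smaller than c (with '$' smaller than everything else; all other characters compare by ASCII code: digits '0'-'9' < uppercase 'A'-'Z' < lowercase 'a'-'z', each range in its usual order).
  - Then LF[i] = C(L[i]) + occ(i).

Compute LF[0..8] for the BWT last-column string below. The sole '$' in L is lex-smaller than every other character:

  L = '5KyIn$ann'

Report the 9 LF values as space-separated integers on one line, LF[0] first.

Char counts: '$':1, '5':1, 'I':1, 'K':1, 'a':1, 'n':3, 'y':1
C (first-col start): C('$')=0, C('5')=1, C('I')=2, C('K')=3, C('a')=4, C('n')=5, C('y')=8
L[0]='5': occ=0, LF[0]=C('5')+0=1+0=1
L[1]='K': occ=0, LF[1]=C('K')+0=3+0=3
L[2]='y': occ=0, LF[2]=C('y')+0=8+0=8
L[3]='I': occ=0, LF[3]=C('I')+0=2+0=2
L[4]='n': occ=0, LF[4]=C('n')+0=5+0=5
L[5]='$': occ=0, LF[5]=C('$')+0=0+0=0
L[6]='a': occ=0, LF[6]=C('a')+0=4+0=4
L[7]='n': occ=1, LF[7]=C('n')+1=5+1=6
L[8]='n': occ=2, LF[8]=C('n')+2=5+2=7

Answer: 1 3 8 2 5 0 4 6 7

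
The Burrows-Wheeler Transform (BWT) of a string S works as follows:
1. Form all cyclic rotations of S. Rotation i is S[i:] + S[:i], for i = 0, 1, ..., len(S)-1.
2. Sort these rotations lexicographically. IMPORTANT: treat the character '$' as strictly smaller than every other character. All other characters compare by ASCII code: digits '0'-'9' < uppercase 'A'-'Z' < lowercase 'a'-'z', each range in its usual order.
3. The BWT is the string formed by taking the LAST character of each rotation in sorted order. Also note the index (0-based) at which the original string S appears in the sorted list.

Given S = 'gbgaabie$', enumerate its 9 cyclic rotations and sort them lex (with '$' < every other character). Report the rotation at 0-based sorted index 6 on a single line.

Answer: gaabie$gb

Derivation:
All 9 rotations (rotation i = S[i:]+S[:i]):
  rot[0] = gbgaabie$
  rot[1] = bgaabie$g
  rot[2] = gaabie$gb
  rot[3] = aabie$gbg
  rot[4] = abie$gbga
  rot[5] = bie$gbgaa
  rot[6] = ie$gbgaab
  rot[7] = e$gbgaabi
  rot[8] = $gbgaabie
Sorted (with $ < everything):
  sorted[0] = $gbgaabie
  sorted[1] = aabie$gbg
  sorted[2] = abie$gbga
  sorted[3] = bgaabie$g
  sorted[4] = bie$gbgaa
  sorted[5] = e$gbgaabi
  sorted[6] = gaabie$gb
  sorted[7] = gbgaabie$
  sorted[8] = ie$gbgaab
sorted[6] = gaabie$gb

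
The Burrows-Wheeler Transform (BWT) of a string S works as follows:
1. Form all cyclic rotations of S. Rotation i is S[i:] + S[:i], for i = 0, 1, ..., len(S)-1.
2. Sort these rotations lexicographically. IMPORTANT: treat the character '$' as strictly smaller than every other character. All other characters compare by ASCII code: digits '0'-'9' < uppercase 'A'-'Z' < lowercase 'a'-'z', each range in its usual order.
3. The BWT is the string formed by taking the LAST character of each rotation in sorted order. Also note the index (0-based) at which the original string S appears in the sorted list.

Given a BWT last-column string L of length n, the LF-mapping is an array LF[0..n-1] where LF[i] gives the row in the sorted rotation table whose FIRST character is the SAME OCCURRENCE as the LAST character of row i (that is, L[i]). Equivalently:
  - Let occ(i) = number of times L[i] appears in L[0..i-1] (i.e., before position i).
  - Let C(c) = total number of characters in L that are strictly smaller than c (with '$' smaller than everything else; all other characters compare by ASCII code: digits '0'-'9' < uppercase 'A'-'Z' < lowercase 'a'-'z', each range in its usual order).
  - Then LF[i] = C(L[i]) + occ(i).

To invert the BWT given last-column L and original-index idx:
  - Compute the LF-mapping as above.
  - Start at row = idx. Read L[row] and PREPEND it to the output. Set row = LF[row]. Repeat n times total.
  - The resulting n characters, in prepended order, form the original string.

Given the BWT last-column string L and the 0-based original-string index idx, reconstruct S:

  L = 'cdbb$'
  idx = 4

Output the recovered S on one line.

Answer: dbbc$

Derivation:
LF mapping: 3 4 1 2 0
Walk LF starting at row 4, prepending L[row]:
  step 1: row=4, L[4]='$', prepend. Next row=LF[4]=0
  step 2: row=0, L[0]='c', prepend. Next row=LF[0]=3
  step 3: row=3, L[3]='b', prepend. Next row=LF[3]=2
  step 4: row=2, L[2]='b', prepend. Next row=LF[2]=1
  step 5: row=1, L[1]='d', prepend. Next row=LF[1]=4
Reversed output: dbbc$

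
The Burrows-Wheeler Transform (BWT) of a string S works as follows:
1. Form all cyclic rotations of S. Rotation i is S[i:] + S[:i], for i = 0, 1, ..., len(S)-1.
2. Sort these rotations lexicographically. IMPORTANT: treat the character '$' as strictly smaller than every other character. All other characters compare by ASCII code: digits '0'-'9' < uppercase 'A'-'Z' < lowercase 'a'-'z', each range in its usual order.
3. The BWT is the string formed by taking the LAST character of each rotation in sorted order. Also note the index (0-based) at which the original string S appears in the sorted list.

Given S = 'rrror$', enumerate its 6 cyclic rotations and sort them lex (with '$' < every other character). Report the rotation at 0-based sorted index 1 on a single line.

All 6 rotations (rotation i = S[i:]+S[:i]):
  rot[0] = rrror$
  rot[1] = rror$r
  rot[2] = ror$rr
  rot[3] = or$rrr
  rot[4] = r$rrro
  rot[5] = $rrror
Sorted (with $ < everything):
  sorted[0] = $rrror
  sorted[1] = or$rrr
  sorted[2] = r$rrro
  sorted[3] = ror$rr
  sorted[4] = rror$r
  sorted[5] = rrror$
sorted[1] = or$rrr

Answer: or$rrr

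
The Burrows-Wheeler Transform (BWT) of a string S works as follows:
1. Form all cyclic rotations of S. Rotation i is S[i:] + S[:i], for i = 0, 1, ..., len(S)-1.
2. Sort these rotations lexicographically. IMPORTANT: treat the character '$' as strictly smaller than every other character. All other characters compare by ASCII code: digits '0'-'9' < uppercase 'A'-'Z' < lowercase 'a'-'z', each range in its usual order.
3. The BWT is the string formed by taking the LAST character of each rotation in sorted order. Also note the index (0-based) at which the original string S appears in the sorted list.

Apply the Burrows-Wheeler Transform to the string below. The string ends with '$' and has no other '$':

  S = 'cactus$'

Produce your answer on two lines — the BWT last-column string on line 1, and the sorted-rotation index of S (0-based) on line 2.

Answer: sc$auct
2

Derivation:
All 7 rotations (rotation i = S[i:]+S[:i]):
  rot[0] = cactus$
  rot[1] = actus$c
  rot[2] = ctus$ca
  rot[3] = tus$cac
  rot[4] = us$cact
  rot[5] = s$cactu
  rot[6] = $cactus
Sorted (with $ < everything):
  sorted[0] = $cactus  (last char: 's')
  sorted[1] = actus$c  (last char: 'c')
  sorted[2] = cactus$  (last char: '$')
  sorted[3] = ctus$ca  (last char: 'a')
  sorted[4] = s$cactu  (last char: 'u')
  sorted[5] = tus$cac  (last char: 'c')
  sorted[6] = us$cact  (last char: 't')
Last column: sc$auct
Original string S is at sorted index 2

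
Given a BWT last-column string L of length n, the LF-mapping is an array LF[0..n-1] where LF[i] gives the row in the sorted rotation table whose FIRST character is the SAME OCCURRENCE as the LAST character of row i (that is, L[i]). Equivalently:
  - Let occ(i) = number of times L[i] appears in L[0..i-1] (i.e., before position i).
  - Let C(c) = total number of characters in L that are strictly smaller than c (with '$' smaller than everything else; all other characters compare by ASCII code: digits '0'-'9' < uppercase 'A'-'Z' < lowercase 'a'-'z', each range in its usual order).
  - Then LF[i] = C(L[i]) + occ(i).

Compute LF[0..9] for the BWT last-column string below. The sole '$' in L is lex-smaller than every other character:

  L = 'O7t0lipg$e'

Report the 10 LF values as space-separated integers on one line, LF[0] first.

Answer: 3 2 9 1 7 6 8 5 0 4

Derivation:
Char counts: '$':1, '0':1, '7':1, 'O':1, 'e':1, 'g':1, 'i':1, 'l':1, 'p':1, 't':1
C (first-col start): C('$')=0, C('0')=1, C('7')=2, C('O')=3, C('e')=4, C('g')=5, C('i')=6, C('l')=7, C('p')=8, C('t')=9
L[0]='O': occ=0, LF[0]=C('O')+0=3+0=3
L[1]='7': occ=0, LF[1]=C('7')+0=2+0=2
L[2]='t': occ=0, LF[2]=C('t')+0=9+0=9
L[3]='0': occ=0, LF[3]=C('0')+0=1+0=1
L[4]='l': occ=0, LF[4]=C('l')+0=7+0=7
L[5]='i': occ=0, LF[5]=C('i')+0=6+0=6
L[6]='p': occ=0, LF[6]=C('p')+0=8+0=8
L[7]='g': occ=0, LF[7]=C('g')+0=5+0=5
L[8]='$': occ=0, LF[8]=C('$')+0=0+0=0
L[9]='e': occ=0, LF[9]=C('e')+0=4+0=4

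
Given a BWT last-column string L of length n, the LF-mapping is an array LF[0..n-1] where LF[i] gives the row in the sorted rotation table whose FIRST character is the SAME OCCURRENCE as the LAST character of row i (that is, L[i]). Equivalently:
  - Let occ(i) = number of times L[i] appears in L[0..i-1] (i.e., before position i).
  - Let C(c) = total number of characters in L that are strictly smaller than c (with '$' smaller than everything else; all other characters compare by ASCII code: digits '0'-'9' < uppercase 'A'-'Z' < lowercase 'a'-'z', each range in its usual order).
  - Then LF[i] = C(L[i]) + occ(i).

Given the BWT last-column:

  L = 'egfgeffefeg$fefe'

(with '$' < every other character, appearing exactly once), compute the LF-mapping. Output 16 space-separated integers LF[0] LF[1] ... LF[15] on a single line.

Answer: 1 13 7 14 2 8 9 3 10 4 15 0 11 5 12 6

Derivation:
Char counts: '$':1, 'e':6, 'f':6, 'g':3
C (first-col start): C('$')=0, C('e')=1, C('f')=7, C('g')=13
L[0]='e': occ=0, LF[0]=C('e')+0=1+0=1
L[1]='g': occ=0, LF[1]=C('g')+0=13+0=13
L[2]='f': occ=0, LF[2]=C('f')+0=7+0=7
L[3]='g': occ=1, LF[3]=C('g')+1=13+1=14
L[4]='e': occ=1, LF[4]=C('e')+1=1+1=2
L[5]='f': occ=1, LF[5]=C('f')+1=7+1=8
L[6]='f': occ=2, LF[6]=C('f')+2=7+2=9
L[7]='e': occ=2, LF[7]=C('e')+2=1+2=3
L[8]='f': occ=3, LF[8]=C('f')+3=7+3=10
L[9]='e': occ=3, LF[9]=C('e')+3=1+3=4
L[10]='g': occ=2, LF[10]=C('g')+2=13+2=15
L[11]='$': occ=0, LF[11]=C('$')+0=0+0=0
L[12]='f': occ=4, LF[12]=C('f')+4=7+4=11
L[13]='e': occ=4, LF[13]=C('e')+4=1+4=5
L[14]='f': occ=5, LF[14]=C('f')+5=7+5=12
L[15]='e': occ=5, LF[15]=C('e')+5=1+5=6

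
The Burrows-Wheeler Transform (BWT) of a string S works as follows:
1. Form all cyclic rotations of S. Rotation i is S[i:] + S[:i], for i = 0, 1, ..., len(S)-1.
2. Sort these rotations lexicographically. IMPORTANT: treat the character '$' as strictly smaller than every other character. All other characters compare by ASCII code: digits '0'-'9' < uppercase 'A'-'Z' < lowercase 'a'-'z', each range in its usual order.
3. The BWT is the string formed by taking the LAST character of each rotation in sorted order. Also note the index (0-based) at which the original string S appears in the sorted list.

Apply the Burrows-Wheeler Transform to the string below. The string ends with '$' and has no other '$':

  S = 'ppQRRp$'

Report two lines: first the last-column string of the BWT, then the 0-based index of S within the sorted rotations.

Answer: ppQRRp$
6

Derivation:
All 7 rotations (rotation i = S[i:]+S[:i]):
  rot[0] = ppQRRp$
  rot[1] = pQRRp$p
  rot[2] = QRRp$pp
  rot[3] = RRp$ppQ
  rot[4] = Rp$ppQR
  rot[5] = p$ppQRR
  rot[6] = $ppQRRp
Sorted (with $ < everything):
  sorted[0] = $ppQRRp  (last char: 'p')
  sorted[1] = QRRp$pp  (last char: 'p')
  sorted[2] = RRp$ppQ  (last char: 'Q')
  sorted[3] = Rp$ppQR  (last char: 'R')
  sorted[4] = p$ppQRR  (last char: 'R')
  sorted[5] = pQRRp$p  (last char: 'p')
  sorted[6] = ppQRRp$  (last char: '$')
Last column: ppQRRp$
Original string S is at sorted index 6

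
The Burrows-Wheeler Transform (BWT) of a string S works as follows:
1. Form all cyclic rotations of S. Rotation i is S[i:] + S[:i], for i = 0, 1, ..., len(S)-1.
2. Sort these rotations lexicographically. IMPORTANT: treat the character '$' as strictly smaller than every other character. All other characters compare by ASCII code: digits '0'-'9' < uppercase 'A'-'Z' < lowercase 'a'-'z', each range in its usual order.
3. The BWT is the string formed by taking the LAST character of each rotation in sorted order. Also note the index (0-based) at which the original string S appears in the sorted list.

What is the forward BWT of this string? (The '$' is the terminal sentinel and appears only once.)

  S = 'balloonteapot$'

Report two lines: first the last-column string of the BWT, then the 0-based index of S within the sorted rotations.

All 14 rotations (rotation i = S[i:]+S[:i]):
  rot[0] = balloonteapot$
  rot[1] = alloonteapot$b
  rot[2] = lloonteapot$ba
  rot[3] = loonteapot$bal
  rot[4] = oonteapot$ball
  rot[5] = onteapot$ballo
  rot[6] = nteapot$balloo
  rot[7] = teapot$balloon
  rot[8] = eapot$balloont
  rot[9] = apot$balloonte
  rot[10] = pot$balloontea
  rot[11] = ot$balloonteap
  rot[12] = t$balloonteapo
  rot[13] = $balloonteapot
Sorted (with $ < everything):
  sorted[0] = $balloonteapot  (last char: 't')
  sorted[1] = alloonteapot$b  (last char: 'b')
  sorted[2] = apot$balloonte  (last char: 'e')
  sorted[3] = balloonteapot$  (last char: '$')
  sorted[4] = eapot$balloont  (last char: 't')
  sorted[5] = lloonteapot$ba  (last char: 'a')
  sorted[6] = loonteapot$bal  (last char: 'l')
  sorted[7] = nteapot$balloo  (last char: 'o')
  sorted[8] = onteapot$ballo  (last char: 'o')
  sorted[9] = oonteapot$ball  (last char: 'l')
  sorted[10] = ot$balloonteap  (last char: 'p')
  sorted[11] = pot$balloontea  (last char: 'a')
  sorted[12] = t$balloonteapo  (last char: 'o')
  sorted[13] = teapot$balloon  (last char: 'n')
Last column: tbe$taloolpaon
Original string S is at sorted index 3

Answer: tbe$taloolpaon
3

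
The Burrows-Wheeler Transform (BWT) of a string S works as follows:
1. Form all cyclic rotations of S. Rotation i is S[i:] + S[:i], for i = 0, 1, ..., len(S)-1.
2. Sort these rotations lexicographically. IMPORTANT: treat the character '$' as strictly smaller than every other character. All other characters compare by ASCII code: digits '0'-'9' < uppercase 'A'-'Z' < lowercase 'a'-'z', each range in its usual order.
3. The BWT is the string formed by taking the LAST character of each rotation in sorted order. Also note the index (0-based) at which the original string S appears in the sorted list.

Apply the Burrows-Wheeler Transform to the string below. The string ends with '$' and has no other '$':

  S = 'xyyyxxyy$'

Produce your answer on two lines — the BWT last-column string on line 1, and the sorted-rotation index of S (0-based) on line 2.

Answer: yyx$yyxyx
3

Derivation:
All 9 rotations (rotation i = S[i:]+S[:i]):
  rot[0] = xyyyxxyy$
  rot[1] = yyyxxyy$x
  rot[2] = yyxxyy$xy
  rot[3] = yxxyy$xyy
  rot[4] = xxyy$xyyy
  rot[5] = xyy$xyyyx
  rot[6] = yy$xyyyxx
  rot[7] = y$xyyyxxy
  rot[8] = $xyyyxxyy
Sorted (with $ < everything):
  sorted[0] = $xyyyxxyy  (last char: 'y')
  sorted[1] = xxyy$xyyy  (last char: 'y')
  sorted[2] = xyy$xyyyx  (last char: 'x')
  sorted[3] = xyyyxxyy$  (last char: '$')
  sorted[4] = y$xyyyxxy  (last char: 'y')
  sorted[5] = yxxyy$xyy  (last char: 'y')
  sorted[6] = yy$xyyyxx  (last char: 'x')
  sorted[7] = yyxxyy$xy  (last char: 'y')
  sorted[8] = yyyxxyy$x  (last char: 'x')
Last column: yyx$yyxyx
Original string S is at sorted index 3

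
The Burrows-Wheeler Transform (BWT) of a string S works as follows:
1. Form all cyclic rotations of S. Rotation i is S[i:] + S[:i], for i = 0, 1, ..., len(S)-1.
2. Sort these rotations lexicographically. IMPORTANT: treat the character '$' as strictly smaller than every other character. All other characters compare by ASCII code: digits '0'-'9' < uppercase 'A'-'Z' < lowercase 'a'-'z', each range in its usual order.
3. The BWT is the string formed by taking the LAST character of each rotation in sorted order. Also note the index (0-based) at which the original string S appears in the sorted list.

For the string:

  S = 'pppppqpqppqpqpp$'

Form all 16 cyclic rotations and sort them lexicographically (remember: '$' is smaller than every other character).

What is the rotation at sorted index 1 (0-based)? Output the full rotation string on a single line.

All 16 rotations (rotation i = S[i:]+S[:i]):
  rot[0] = pppppqpqppqpqpp$
  rot[1] = ppppqpqppqpqpp$p
  rot[2] = pppqpqppqpqpp$pp
  rot[3] = ppqpqppqpqpp$ppp
  rot[4] = pqpqppqpqpp$pppp
  rot[5] = qpqppqpqpp$ppppp
  rot[6] = pqppqpqpp$pppppq
  rot[7] = qppqpqpp$pppppqp
  rot[8] = ppqpqpp$pppppqpq
  rot[9] = pqpqpp$pppppqpqp
  rot[10] = qpqpp$pppppqpqpp
  rot[11] = pqpp$pppppqpqppq
  rot[12] = qpp$pppppqpqppqp
  rot[13] = pp$pppppqpqppqpq
  rot[14] = p$pppppqpqppqpqp
  rot[15] = $pppppqpqppqpqpp
Sorted (with $ < everything):
  sorted[0] = $pppppqpqppqpqpp
  sorted[1] = p$pppppqpqppqpqp
  sorted[2] = pp$pppppqpqppqpq
  sorted[3] = pppppqpqppqpqpp$
  sorted[4] = ppppqpqppqpqpp$p
  sorted[5] = pppqpqppqpqpp$pp
  sorted[6] = ppqpqpp$pppppqpq
  sorted[7] = ppqpqppqpqpp$ppp
  sorted[8] = pqpp$pppppqpqppq
  sorted[9] = pqppqpqpp$pppppq
  sorted[10] = pqpqpp$pppppqpqp
  sorted[11] = pqpqppqpqpp$pppp
  sorted[12] = qpp$pppppqpqppqp
  sorted[13] = qppqpqpp$pppppqp
  sorted[14] = qpqpp$pppppqpqpp
  sorted[15] = qpqppqpqpp$ppppp
sorted[1] = p$pppppqpqppqpqp

Answer: p$pppppqpqppqpqp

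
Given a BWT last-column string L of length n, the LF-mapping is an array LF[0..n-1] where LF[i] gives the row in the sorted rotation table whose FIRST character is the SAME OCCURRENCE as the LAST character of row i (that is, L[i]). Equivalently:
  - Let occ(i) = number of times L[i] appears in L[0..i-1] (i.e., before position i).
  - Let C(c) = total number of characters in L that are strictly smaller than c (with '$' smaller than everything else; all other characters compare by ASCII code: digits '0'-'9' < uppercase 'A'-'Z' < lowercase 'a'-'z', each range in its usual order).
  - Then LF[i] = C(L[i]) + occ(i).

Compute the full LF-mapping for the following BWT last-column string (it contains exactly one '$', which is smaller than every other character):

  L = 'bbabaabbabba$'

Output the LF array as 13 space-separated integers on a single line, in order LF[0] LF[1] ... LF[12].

Char counts: '$':1, 'a':5, 'b':7
C (first-col start): C('$')=0, C('a')=1, C('b')=6
L[0]='b': occ=0, LF[0]=C('b')+0=6+0=6
L[1]='b': occ=1, LF[1]=C('b')+1=6+1=7
L[2]='a': occ=0, LF[2]=C('a')+0=1+0=1
L[3]='b': occ=2, LF[3]=C('b')+2=6+2=8
L[4]='a': occ=1, LF[4]=C('a')+1=1+1=2
L[5]='a': occ=2, LF[5]=C('a')+2=1+2=3
L[6]='b': occ=3, LF[6]=C('b')+3=6+3=9
L[7]='b': occ=4, LF[7]=C('b')+4=6+4=10
L[8]='a': occ=3, LF[8]=C('a')+3=1+3=4
L[9]='b': occ=5, LF[9]=C('b')+5=6+5=11
L[10]='b': occ=6, LF[10]=C('b')+6=6+6=12
L[11]='a': occ=4, LF[11]=C('a')+4=1+4=5
L[12]='$': occ=0, LF[12]=C('$')+0=0+0=0

Answer: 6 7 1 8 2 3 9 10 4 11 12 5 0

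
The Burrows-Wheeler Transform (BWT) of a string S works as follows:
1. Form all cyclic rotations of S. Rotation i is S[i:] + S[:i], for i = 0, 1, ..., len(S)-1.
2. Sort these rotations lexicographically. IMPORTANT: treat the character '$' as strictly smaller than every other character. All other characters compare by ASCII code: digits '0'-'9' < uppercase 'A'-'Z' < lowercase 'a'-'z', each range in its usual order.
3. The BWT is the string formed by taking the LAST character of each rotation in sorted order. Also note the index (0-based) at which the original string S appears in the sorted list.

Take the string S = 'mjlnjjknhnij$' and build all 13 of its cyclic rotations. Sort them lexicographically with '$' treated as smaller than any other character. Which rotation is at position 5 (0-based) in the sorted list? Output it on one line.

All 13 rotations (rotation i = S[i:]+S[:i]):
  rot[0] = mjlnjjknhnij$
  rot[1] = jlnjjknhnij$m
  rot[2] = lnjjknhnij$mj
  rot[3] = njjknhnij$mjl
  rot[4] = jjknhnij$mjln
  rot[5] = jknhnij$mjlnj
  rot[6] = knhnij$mjlnjj
  rot[7] = nhnij$mjlnjjk
  rot[8] = hnij$mjlnjjkn
  rot[9] = nij$mjlnjjknh
  rot[10] = ij$mjlnjjknhn
  rot[11] = j$mjlnjjknhni
  rot[12] = $mjlnjjknhnij
Sorted (with $ < everything):
  sorted[0] = $mjlnjjknhnij
  sorted[1] = hnij$mjlnjjkn
  sorted[2] = ij$mjlnjjknhn
  sorted[3] = j$mjlnjjknhni
  sorted[4] = jjknhnij$mjln
  sorted[5] = jknhnij$mjlnj
  sorted[6] = jlnjjknhnij$m
  sorted[7] = knhnij$mjlnjj
  sorted[8] = lnjjknhnij$mj
  sorted[9] = mjlnjjknhnij$
  sorted[10] = nhnij$mjlnjjk
  sorted[11] = nij$mjlnjjknh
  sorted[12] = njjknhnij$mjl
sorted[5] = jknhnij$mjlnj

Answer: jknhnij$mjlnj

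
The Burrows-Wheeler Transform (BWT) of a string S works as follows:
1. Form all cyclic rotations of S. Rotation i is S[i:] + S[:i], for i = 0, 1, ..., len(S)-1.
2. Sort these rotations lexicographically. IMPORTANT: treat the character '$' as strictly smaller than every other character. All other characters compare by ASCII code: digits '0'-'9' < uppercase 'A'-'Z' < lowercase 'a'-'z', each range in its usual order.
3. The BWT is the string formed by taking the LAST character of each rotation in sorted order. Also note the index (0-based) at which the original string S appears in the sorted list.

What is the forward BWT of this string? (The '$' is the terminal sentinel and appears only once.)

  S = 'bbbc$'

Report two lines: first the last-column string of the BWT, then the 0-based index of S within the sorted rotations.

All 5 rotations (rotation i = S[i:]+S[:i]):
  rot[0] = bbbc$
  rot[1] = bbc$b
  rot[2] = bc$bb
  rot[3] = c$bbb
  rot[4] = $bbbc
Sorted (with $ < everything):
  sorted[0] = $bbbc  (last char: 'c')
  sorted[1] = bbbc$  (last char: '$')
  sorted[2] = bbc$b  (last char: 'b')
  sorted[3] = bc$bb  (last char: 'b')
  sorted[4] = c$bbb  (last char: 'b')
Last column: c$bbb
Original string S is at sorted index 1

Answer: c$bbb
1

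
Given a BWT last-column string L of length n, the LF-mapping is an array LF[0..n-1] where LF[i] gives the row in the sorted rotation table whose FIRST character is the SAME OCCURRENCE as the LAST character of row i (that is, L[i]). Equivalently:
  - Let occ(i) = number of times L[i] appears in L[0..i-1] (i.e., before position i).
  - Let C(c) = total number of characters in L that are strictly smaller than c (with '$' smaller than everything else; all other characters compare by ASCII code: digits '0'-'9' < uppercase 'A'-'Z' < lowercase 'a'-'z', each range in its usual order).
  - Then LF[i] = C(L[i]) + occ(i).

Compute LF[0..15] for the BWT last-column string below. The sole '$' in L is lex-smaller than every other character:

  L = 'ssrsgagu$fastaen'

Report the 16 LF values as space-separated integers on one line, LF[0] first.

Answer: 10 11 9 12 6 1 7 15 0 5 2 13 14 3 4 8

Derivation:
Char counts: '$':1, 'a':3, 'e':1, 'f':1, 'g':2, 'n':1, 'r':1, 's':4, 't':1, 'u':1
C (first-col start): C('$')=0, C('a')=1, C('e')=4, C('f')=5, C('g')=6, C('n')=8, C('r')=9, C('s')=10, C('t')=14, C('u')=15
L[0]='s': occ=0, LF[0]=C('s')+0=10+0=10
L[1]='s': occ=1, LF[1]=C('s')+1=10+1=11
L[2]='r': occ=0, LF[2]=C('r')+0=9+0=9
L[3]='s': occ=2, LF[3]=C('s')+2=10+2=12
L[4]='g': occ=0, LF[4]=C('g')+0=6+0=6
L[5]='a': occ=0, LF[5]=C('a')+0=1+0=1
L[6]='g': occ=1, LF[6]=C('g')+1=6+1=7
L[7]='u': occ=0, LF[7]=C('u')+0=15+0=15
L[8]='$': occ=0, LF[8]=C('$')+0=0+0=0
L[9]='f': occ=0, LF[9]=C('f')+0=5+0=5
L[10]='a': occ=1, LF[10]=C('a')+1=1+1=2
L[11]='s': occ=3, LF[11]=C('s')+3=10+3=13
L[12]='t': occ=0, LF[12]=C('t')+0=14+0=14
L[13]='a': occ=2, LF[13]=C('a')+2=1+2=3
L[14]='e': occ=0, LF[14]=C('e')+0=4+0=4
L[15]='n': occ=0, LF[15]=C('n')+0=8+0=8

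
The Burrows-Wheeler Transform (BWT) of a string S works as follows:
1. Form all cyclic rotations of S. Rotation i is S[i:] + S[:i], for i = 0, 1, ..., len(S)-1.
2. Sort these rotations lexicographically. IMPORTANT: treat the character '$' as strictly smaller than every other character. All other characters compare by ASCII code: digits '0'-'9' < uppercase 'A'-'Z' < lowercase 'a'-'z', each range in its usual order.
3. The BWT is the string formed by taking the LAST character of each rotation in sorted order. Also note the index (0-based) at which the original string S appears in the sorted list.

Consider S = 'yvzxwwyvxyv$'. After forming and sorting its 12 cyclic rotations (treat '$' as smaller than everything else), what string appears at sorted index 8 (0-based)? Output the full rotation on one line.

Answer: yv$yvzxwwyvx

Derivation:
All 12 rotations (rotation i = S[i:]+S[:i]):
  rot[0] = yvzxwwyvxyv$
  rot[1] = vzxwwyvxyv$y
  rot[2] = zxwwyvxyv$yv
  rot[3] = xwwyvxyv$yvz
  rot[4] = wwyvxyv$yvzx
  rot[5] = wyvxyv$yvzxw
  rot[6] = yvxyv$yvzxww
  rot[7] = vxyv$yvzxwwy
  rot[8] = xyv$yvzxwwyv
  rot[9] = yv$yvzxwwyvx
  rot[10] = v$yvzxwwyvxy
  rot[11] = $yvzxwwyvxyv
Sorted (with $ < everything):
  sorted[0] = $yvzxwwyvxyv
  sorted[1] = v$yvzxwwyvxy
  sorted[2] = vxyv$yvzxwwy
  sorted[3] = vzxwwyvxyv$y
  sorted[4] = wwyvxyv$yvzx
  sorted[5] = wyvxyv$yvzxw
  sorted[6] = xwwyvxyv$yvz
  sorted[7] = xyv$yvzxwwyv
  sorted[8] = yv$yvzxwwyvx
  sorted[9] = yvxyv$yvzxww
  sorted[10] = yvzxwwyvxyv$
  sorted[11] = zxwwyvxyv$yv
sorted[8] = yv$yvzxwwyvx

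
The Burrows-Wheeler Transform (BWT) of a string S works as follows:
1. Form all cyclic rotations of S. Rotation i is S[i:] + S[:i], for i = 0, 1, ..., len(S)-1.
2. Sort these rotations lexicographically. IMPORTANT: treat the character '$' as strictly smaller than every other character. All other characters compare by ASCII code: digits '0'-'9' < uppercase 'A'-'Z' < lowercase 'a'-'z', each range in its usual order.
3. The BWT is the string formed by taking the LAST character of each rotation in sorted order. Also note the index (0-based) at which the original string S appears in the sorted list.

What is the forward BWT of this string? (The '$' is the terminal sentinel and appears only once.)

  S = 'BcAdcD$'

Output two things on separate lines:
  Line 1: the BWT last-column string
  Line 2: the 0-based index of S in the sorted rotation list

Answer: Dc$cBdA
2

Derivation:
All 7 rotations (rotation i = S[i:]+S[:i]):
  rot[0] = BcAdcD$
  rot[1] = cAdcD$B
  rot[2] = AdcD$Bc
  rot[3] = dcD$BcA
  rot[4] = cD$BcAd
  rot[5] = D$BcAdc
  rot[6] = $BcAdcD
Sorted (with $ < everything):
  sorted[0] = $BcAdcD  (last char: 'D')
  sorted[1] = AdcD$Bc  (last char: 'c')
  sorted[2] = BcAdcD$  (last char: '$')
  sorted[3] = D$BcAdc  (last char: 'c')
  sorted[4] = cAdcD$B  (last char: 'B')
  sorted[5] = cD$BcAd  (last char: 'd')
  sorted[6] = dcD$BcA  (last char: 'A')
Last column: Dc$cBdA
Original string S is at sorted index 2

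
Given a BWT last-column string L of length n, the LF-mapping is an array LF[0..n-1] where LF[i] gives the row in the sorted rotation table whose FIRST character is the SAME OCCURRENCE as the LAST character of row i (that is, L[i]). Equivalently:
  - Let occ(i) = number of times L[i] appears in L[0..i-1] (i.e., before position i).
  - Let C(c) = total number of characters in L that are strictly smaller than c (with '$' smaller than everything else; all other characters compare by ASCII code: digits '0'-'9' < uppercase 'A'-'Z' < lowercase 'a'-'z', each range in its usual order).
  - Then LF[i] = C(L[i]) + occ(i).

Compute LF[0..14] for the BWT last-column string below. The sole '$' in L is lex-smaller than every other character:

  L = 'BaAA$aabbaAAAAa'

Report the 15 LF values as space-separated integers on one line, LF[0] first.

Answer: 7 8 1 2 0 9 10 13 14 11 3 4 5 6 12

Derivation:
Char counts: '$':1, 'A':6, 'B':1, 'a':5, 'b':2
C (first-col start): C('$')=0, C('A')=1, C('B')=7, C('a')=8, C('b')=13
L[0]='B': occ=0, LF[0]=C('B')+0=7+0=7
L[1]='a': occ=0, LF[1]=C('a')+0=8+0=8
L[2]='A': occ=0, LF[2]=C('A')+0=1+0=1
L[3]='A': occ=1, LF[3]=C('A')+1=1+1=2
L[4]='$': occ=0, LF[4]=C('$')+0=0+0=0
L[5]='a': occ=1, LF[5]=C('a')+1=8+1=9
L[6]='a': occ=2, LF[6]=C('a')+2=8+2=10
L[7]='b': occ=0, LF[7]=C('b')+0=13+0=13
L[8]='b': occ=1, LF[8]=C('b')+1=13+1=14
L[9]='a': occ=3, LF[9]=C('a')+3=8+3=11
L[10]='A': occ=2, LF[10]=C('A')+2=1+2=3
L[11]='A': occ=3, LF[11]=C('A')+3=1+3=4
L[12]='A': occ=4, LF[12]=C('A')+4=1+4=5
L[13]='A': occ=5, LF[13]=C('A')+5=1+5=6
L[14]='a': occ=4, LF[14]=C('a')+4=8+4=12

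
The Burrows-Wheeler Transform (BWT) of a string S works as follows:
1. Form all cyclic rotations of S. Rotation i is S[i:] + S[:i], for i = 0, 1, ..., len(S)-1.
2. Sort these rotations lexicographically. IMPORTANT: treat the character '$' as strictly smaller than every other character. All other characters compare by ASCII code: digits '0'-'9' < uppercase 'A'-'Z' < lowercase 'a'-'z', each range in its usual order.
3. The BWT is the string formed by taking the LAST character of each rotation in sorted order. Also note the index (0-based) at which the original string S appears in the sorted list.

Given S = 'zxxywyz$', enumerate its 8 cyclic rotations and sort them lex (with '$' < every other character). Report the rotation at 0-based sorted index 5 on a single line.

Answer: yz$zxxyw

Derivation:
All 8 rotations (rotation i = S[i:]+S[:i]):
  rot[0] = zxxywyz$
  rot[1] = xxywyz$z
  rot[2] = xywyz$zx
  rot[3] = ywyz$zxx
  rot[4] = wyz$zxxy
  rot[5] = yz$zxxyw
  rot[6] = z$zxxywy
  rot[7] = $zxxywyz
Sorted (with $ < everything):
  sorted[0] = $zxxywyz
  sorted[1] = wyz$zxxy
  sorted[2] = xxywyz$z
  sorted[3] = xywyz$zx
  sorted[4] = ywyz$zxx
  sorted[5] = yz$zxxyw
  sorted[6] = z$zxxywy
  sorted[7] = zxxywyz$
sorted[5] = yz$zxxyw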